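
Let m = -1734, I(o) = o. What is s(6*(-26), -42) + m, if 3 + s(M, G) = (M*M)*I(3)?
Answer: 71271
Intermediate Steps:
s(M, G) = -3 + 3*M² (s(M, G) = -3 + (M*M)*3 = -3 + M²*3 = -3 + 3*M²)
s(6*(-26), -42) + m = (-3 + 3*(6*(-26))²) - 1734 = (-3 + 3*(-156)²) - 1734 = (-3 + 3*24336) - 1734 = (-3 + 73008) - 1734 = 73005 - 1734 = 71271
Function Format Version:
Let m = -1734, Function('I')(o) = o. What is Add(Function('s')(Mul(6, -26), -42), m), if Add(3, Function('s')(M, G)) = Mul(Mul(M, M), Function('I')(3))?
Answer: 71271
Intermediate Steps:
Function('s')(M, G) = Add(-3, Mul(3, Pow(M, 2))) (Function('s')(M, G) = Add(-3, Mul(Mul(M, M), 3)) = Add(-3, Mul(Pow(M, 2), 3)) = Add(-3, Mul(3, Pow(M, 2))))
Add(Function('s')(Mul(6, -26), -42), m) = Add(Add(-3, Mul(3, Pow(Mul(6, -26), 2))), -1734) = Add(Add(-3, Mul(3, Pow(-156, 2))), -1734) = Add(Add(-3, Mul(3, 24336)), -1734) = Add(Add(-3, 73008), -1734) = Add(73005, -1734) = 71271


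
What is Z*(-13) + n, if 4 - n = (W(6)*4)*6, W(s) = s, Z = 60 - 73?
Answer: 29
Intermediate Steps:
Z = -13
n = -140 (n = 4 - 6*4*6 = 4 - 24*6 = 4 - 1*144 = 4 - 144 = -140)
Z*(-13) + n = -13*(-13) - 140 = 169 - 140 = 29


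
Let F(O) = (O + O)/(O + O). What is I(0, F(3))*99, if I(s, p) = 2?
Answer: 198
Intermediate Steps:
F(O) = 1 (F(O) = (2*O)/((2*O)) = (2*O)*(1/(2*O)) = 1)
I(0, F(3))*99 = 2*99 = 198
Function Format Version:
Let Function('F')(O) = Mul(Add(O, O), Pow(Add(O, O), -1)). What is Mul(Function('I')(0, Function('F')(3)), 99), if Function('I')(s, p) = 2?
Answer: 198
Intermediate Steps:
Function('F')(O) = 1 (Function('F')(O) = Mul(Mul(2, O), Pow(Mul(2, O), -1)) = Mul(Mul(2, O), Mul(Rational(1, 2), Pow(O, -1))) = 1)
Mul(Function('I')(0, Function('F')(3)), 99) = Mul(2, 99) = 198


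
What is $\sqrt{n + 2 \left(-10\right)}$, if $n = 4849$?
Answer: $\sqrt{4829} \approx 69.491$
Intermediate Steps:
$\sqrt{n + 2 \left(-10\right)} = \sqrt{4849 + 2 \left(-10\right)} = \sqrt{4849 - 20} = \sqrt{4829}$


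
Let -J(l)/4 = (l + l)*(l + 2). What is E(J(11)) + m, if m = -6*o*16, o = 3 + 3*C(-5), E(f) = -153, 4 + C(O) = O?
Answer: 2151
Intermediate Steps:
J(l) = -8*l*(2 + l) (J(l) = -4*(l + l)*(l + 2) = -4*2*l*(2 + l) = -8*l*(2 + l))
C(O) = -4 + O
o = -24 (o = 3 + 3*(-4 - 5) = 3 + 3*(-9) = 3 - 27 = -24)
m = 2304 (m = -6*(-24)*16 = 144*16 = 2304)
E(J(11)) + m = -153 + 2304 = 2151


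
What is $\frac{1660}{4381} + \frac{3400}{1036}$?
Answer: $\frac{4153790}{1134679} \approx 3.6608$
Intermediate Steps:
$\frac{1660}{4381} + \frac{3400}{1036} = 1660 \cdot \frac{1}{4381} + 3400 \cdot \frac{1}{1036} = \frac{1660}{4381} + \frac{850}{259} = \frac{4153790}{1134679}$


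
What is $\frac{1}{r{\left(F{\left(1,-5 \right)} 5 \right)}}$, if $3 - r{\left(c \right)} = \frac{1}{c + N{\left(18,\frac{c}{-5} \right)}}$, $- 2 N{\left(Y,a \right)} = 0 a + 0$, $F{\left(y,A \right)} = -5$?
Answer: $\frac{25}{76} \approx 0.32895$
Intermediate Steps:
$N{\left(Y,a \right)} = 0$ ($N{\left(Y,a \right)} = - \frac{0 a + 0}{2} = - \frac{0 + 0}{2} = \left(- \frac{1}{2}\right) 0 = 0$)
$r{\left(c \right)} = 3 - \frac{1}{c}$ ($r{\left(c \right)} = 3 - \frac{1}{c + 0} = 3 - \frac{1}{c}$)
$\frac{1}{r{\left(F{\left(1,-5 \right)} 5 \right)}} = \frac{1}{3 - \frac{1}{\left(-5\right) 5}} = \frac{1}{3 - \frac{1}{-25}} = \frac{1}{3 - - \frac{1}{25}} = \frac{1}{3 + \frac{1}{25}} = \frac{1}{\frac{76}{25}} = \frac{25}{76}$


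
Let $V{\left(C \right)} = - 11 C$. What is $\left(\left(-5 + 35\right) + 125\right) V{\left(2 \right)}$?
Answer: $-3410$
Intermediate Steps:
$\left(\left(-5 + 35\right) + 125\right) V{\left(2 \right)} = \left(\left(-5 + 35\right) + 125\right) \left(\left(-11\right) 2\right) = \left(30 + 125\right) \left(-22\right) = 155 \left(-22\right) = -3410$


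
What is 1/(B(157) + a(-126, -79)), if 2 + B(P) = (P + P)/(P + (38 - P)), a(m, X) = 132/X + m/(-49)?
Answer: 10507/75269 ≈ 0.13959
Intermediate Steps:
a(m, X) = 132/X - m/49 (a(m, X) = 132/X + m*(-1/49) = 132/X - m/49)
B(P) = -2 + P/19 (B(P) = -2 + (P + P)/(P + (38 - P)) = -2 + (2*P)/38 = -2 + (2*P)*(1/38) = -2 + P/19)
1/(B(157) + a(-126, -79)) = 1/((-2 + (1/19)*157) + (132/(-79) - 1/49*(-126))) = 1/((-2 + 157/19) + (132*(-1/79) + 18/7)) = 1/(119/19 + (-132/79 + 18/7)) = 1/(119/19 + 498/553) = 1/(75269/10507) = 10507/75269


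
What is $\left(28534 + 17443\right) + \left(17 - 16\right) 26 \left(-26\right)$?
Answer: $45301$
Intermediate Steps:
$\left(28534 + 17443\right) + \left(17 - 16\right) 26 \left(-26\right) = 45977 + \left(17 - 16\right) 26 \left(-26\right) = 45977 + 1 \cdot 26 \left(-26\right) = 45977 + 26 \left(-26\right) = 45977 - 676 = 45301$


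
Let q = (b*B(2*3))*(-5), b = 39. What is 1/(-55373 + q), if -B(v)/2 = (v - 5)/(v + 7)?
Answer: -1/55343 ≈ -1.8069e-5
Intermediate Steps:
B(v) = -2*(-5 + v)/(7 + v) (B(v) = -2*(v - 5)/(v + 7) = -2*(-5 + v)/(7 + v))
q = 30 (q = (39*(2*(5 - 2*3)/(7 + 2*3)))*(-5) = (39*(2*(5 - 1*6)/(7 + 6)))*(-5) = (39*(2*(5 - 6)/13))*(-5) = (39*(2*(1/13)*(-1)))*(-5) = (39*(-2/13))*(-5) = -6*(-5) = 30)
1/(-55373 + q) = 1/(-55373 + 30) = 1/(-55343) = -1/55343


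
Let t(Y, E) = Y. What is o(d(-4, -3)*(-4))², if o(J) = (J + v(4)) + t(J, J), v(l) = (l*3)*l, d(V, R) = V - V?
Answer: 2304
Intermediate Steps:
d(V, R) = 0
v(l) = 3*l² (v(l) = (3*l)*l = 3*l²)
o(J) = 48 + 2*J (o(J) = (J + 3*4²) + J = (J + 3*16) + J = (J + 48) + J = (48 + J) + J = 48 + 2*J)
o(d(-4, -3)*(-4))² = (48 + 2*(0*(-4)))² = (48 + 2*0)² = (48 + 0)² = 48² = 2304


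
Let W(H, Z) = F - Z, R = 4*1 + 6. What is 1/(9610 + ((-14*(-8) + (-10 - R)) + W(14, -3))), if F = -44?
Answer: 1/9661 ≈ 0.00010351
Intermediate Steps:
R = 10 (R = 4 + 6 = 10)
W(H, Z) = -44 - Z
1/(9610 + ((-14*(-8) + (-10 - R)) + W(14, -3))) = 1/(9610 + ((-14*(-8) + (-10 - 1*10)) + (-44 - 1*(-3)))) = 1/(9610 + ((112 + (-10 - 10)) + (-44 + 3))) = 1/(9610 + ((112 - 20) - 41)) = 1/(9610 + (92 - 41)) = 1/(9610 + 51) = 1/9661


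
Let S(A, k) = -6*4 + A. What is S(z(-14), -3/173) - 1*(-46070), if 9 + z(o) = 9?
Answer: 46046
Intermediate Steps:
z(o) = 0 (z(o) = -9 + 9 = 0)
S(A, k) = -24 + A
S(z(-14), -3/173) - 1*(-46070) = (-24 + 0) - 1*(-46070) = -24 + 46070 = 46046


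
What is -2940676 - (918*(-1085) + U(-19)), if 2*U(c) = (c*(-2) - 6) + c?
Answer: -3889305/2 ≈ -1.9447e+6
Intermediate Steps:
U(c) = -3 - c/2 (U(c) = ((c*(-2) - 6) + c)/2 = ((-2*c - 6) + c)/2 = ((-6 - 2*c) + c)/2 = (-6 - c)/2 = -3 - c/2)
-2940676 - (918*(-1085) + U(-19)) = -2940676 - (918*(-1085) + (-3 - ½*(-19))) = -2940676 - (-996030 + (-3 + 19/2)) = -2940676 - (-996030 + 13/2) = -2940676 - 1*(-1992047/2) = -2940676 + 1992047/2 = -3889305/2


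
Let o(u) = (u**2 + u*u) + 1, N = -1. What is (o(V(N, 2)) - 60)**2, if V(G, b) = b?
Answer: 2601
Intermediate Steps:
o(u) = 1 + 2*u**2 (o(u) = (u**2 + u**2) + 1 = 2*u**2 + 1 = 1 + 2*u**2)
(o(V(N, 2)) - 60)**2 = ((1 + 2*2**2) - 60)**2 = ((1 + 2*4) - 60)**2 = ((1 + 8) - 60)**2 = (9 - 60)**2 = (-51)**2 = 2601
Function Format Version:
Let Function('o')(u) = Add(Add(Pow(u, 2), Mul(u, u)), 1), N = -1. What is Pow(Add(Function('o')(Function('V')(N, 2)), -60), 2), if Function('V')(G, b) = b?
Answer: 2601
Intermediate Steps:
Function('o')(u) = Add(1, Mul(2, Pow(u, 2))) (Function('o')(u) = Add(Add(Pow(u, 2), Pow(u, 2)), 1) = Add(Mul(2, Pow(u, 2)), 1) = Add(1, Mul(2, Pow(u, 2))))
Pow(Add(Function('o')(Function('V')(N, 2)), -60), 2) = Pow(Add(Add(1, Mul(2, Pow(2, 2))), -60), 2) = Pow(Add(Add(1, Mul(2, 4)), -60), 2) = Pow(Add(Add(1, 8), -60), 2) = Pow(Add(9, -60), 2) = Pow(-51, 2) = 2601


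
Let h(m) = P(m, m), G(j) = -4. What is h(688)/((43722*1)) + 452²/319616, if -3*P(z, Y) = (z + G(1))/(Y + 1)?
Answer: 64109108279/100294362168 ≈ 0.63921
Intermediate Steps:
P(z, Y) = -(-4 + z)/(3*(1 + Y)) (P(z, Y) = -(z - 4)/(3*(Y + 1)) = -(-4 + z)/(3*(1 + Y)))
h(m) = (4 - m)/(3*(1 + m))
h(688)/((43722*1)) + 452²/319616 = ((4 - 1*688)/(3*(1 + 688)))/((43722*1)) + 452²/319616 = ((⅓)*(4 - 688)/689)/43722 + 204304*(1/319616) = ((⅓)*(1/689)*(-684))*(1/43722) + 12769/19976 = -228/689*1/43722 + 12769/19976 = -38/5020743 + 12769/19976 = 64109108279/100294362168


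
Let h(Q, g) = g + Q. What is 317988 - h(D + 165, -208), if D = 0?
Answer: 318031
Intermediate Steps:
h(Q, g) = Q + g
317988 - h(D + 165, -208) = 317988 - ((0 + 165) - 208) = 317988 - (165 - 208) = 317988 - 1*(-43) = 317988 + 43 = 318031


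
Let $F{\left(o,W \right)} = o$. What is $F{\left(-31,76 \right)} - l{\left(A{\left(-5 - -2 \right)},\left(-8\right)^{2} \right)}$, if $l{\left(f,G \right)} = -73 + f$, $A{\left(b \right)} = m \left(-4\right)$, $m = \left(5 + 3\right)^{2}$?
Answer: $298$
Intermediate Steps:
$m = 64$ ($m = 8^{2} = 64$)
$A{\left(b \right)} = -256$ ($A{\left(b \right)} = 64 \left(-4\right) = -256$)
$F{\left(-31,76 \right)} - l{\left(A{\left(-5 - -2 \right)},\left(-8\right)^{2} \right)} = -31 - \left(-73 - 256\right) = -31 - -329 = -31 + 329 = 298$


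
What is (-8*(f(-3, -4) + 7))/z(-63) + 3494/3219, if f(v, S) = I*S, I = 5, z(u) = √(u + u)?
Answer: 3494/3219 - 52*I*√14/21 ≈ 1.0854 - 9.2651*I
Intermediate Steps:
z(u) = √2*√u (z(u) = √(2*u) = √2*√u)
f(v, S) = 5*S
(-8*(f(-3, -4) + 7))/z(-63) + 3494/3219 = (-8*(5*(-4) + 7))/((√2*√(-63))) + 3494/3219 = (-8*(-20 + 7))/((√2*(3*I*√7))) + 3494*(1/3219) = (-8*(-13))/((3*I*√14)) + 3494/3219 = 104*(-I*√14/42) + 3494/3219 = -52*I*√14/21 + 3494/3219 = 3494/3219 - 52*I*√14/21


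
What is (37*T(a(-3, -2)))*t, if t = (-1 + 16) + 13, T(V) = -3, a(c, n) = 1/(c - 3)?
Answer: -3108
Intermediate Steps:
a(c, n) = 1/(-3 + c)
t = 28 (t = 15 + 13 = 28)
(37*T(a(-3, -2)))*t = (37*(-3))*28 = -111*28 = -3108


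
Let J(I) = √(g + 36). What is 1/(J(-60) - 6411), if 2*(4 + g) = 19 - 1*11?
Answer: -1/6405 ≈ -0.00015613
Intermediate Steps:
g = 0 (g = -4 + (19 - 1*11)/2 = -4 + (19 - 11)/2 = -4 + (½)*8 = -4 + 4 = 0)
J(I) = 6 (J(I) = √(0 + 36) = √36 = 6)
1/(J(-60) - 6411) = 1/(6 - 6411) = 1/(-6405) = -1/6405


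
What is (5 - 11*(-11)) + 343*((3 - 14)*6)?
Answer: -22512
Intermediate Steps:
(5 - 11*(-11)) + 343*((3 - 14)*6) = (5 + 121) + 343*(-11*6) = 126 + 343*(-66) = 126 - 22638 = -22512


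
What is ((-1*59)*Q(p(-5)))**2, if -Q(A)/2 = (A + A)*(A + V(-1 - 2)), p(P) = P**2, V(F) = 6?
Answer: 33452410000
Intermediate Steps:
Q(A) = -4*A*(6 + A) (Q(A) = -2*(A + A)*(A + 6) = -2*2*A*(6 + A) = -4*A*(6 + A))
((-1*59)*Q(p(-5)))**2 = ((-1*59)*(-4*(-5)**2*(6 + (-5)**2)))**2 = (-(-236)*25*(6 + 25))**2 = (-(-236)*25*31)**2 = (-59*(-3100))**2 = 182900**2 = 33452410000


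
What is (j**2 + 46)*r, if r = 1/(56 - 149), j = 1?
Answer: -47/93 ≈ -0.50538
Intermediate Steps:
r = -1/93 (r = 1/(-93) = -1/93 ≈ -0.010753)
(j**2 + 46)*r = (1**2 + 46)*(-1/93) = (1 + 46)*(-1/93) = 47*(-1/93) = -47/93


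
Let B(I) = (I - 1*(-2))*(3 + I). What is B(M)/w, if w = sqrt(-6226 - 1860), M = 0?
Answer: -3*I*sqrt(8086)/4043 ≈ -0.066724*I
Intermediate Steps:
w = I*sqrt(8086) (w = sqrt(-8086) = I*sqrt(8086) ≈ 89.922*I)
B(I) = (2 + I)*(3 + I) (B(I) = (I + 2)*(3 + I) = (2 + I)*(3 + I))
B(M)/w = (6 + 0**2 + 5*0)/((I*sqrt(8086))) = (6 + 0 + 0)*(-I*sqrt(8086)/8086) = 6*(-I*sqrt(8086)/8086) = -3*I*sqrt(8086)/4043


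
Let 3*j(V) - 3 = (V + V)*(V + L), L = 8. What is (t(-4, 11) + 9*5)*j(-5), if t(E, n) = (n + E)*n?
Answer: -1098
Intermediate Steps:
t(E, n) = n*(E + n) (t(E, n) = (E + n)*n = n*(E + n))
j(V) = 1 + 2*V*(8 + V)/3 (j(V) = 1 + ((V + V)*(V + 8))/3 = 1 + ((2*V)*(8 + V))/3 = 1 + (2*V*(8 + V))/3 = 1 + 2*V*(8 + V)/3)
(t(-4, 11) + 9*5)*j(-5) = (11*(-4 + 11) + 9*5)*(1 + (⅔)*(-5)² + (16/3)*(-5)) = (11*7 + 45)*(1 + (⅔)*25 - 80/3) = (77 + 45)*(1 + 50/3 - 80/3) = 122*(-9) = -1098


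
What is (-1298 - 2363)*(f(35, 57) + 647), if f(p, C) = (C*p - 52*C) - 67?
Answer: 1424129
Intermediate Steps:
f(p, C) = -67 - 52*C + C*p (f(p, C) = (-52*C + C*p) - 67 = -67 - 52*C + C*p)
(-1298 - 2363)*(f(35, 57) + 647) = (-1298 - 2363)*((-67 - 52*57 + 57*35) + 647) = -3661*((-67 - 2964 + 1995) + 647) = -3661*(-1036 + 647) = -3661*(-389) = 1424129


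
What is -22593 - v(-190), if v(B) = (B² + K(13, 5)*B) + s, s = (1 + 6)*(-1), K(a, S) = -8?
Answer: -60206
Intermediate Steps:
s = -7 (s = 7*(-1) = -7)
v(B) = -7 + B² - 8*B (v(B) = (B² - 8*B) - 7 = -7 + B² - 8*B)
-22593 - v(-190) = -22593 - (-7 + (-190)² - 8*(-190)) = -22593 - (-7 + 36100 + 1520) = -22593 - 1*37613 = -22593 - 37613 = -60206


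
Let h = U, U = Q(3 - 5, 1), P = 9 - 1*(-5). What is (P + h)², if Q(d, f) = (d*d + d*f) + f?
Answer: 289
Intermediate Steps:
Q(d, f) = f + d² + d*f (Q(d, f) = (d² + d*f) + f = f + d² + d*f)
P = 14 (P = 9 + 5 = 14)
U = 3 (U = 1 + (3 - 5)² + (3 - 5)*1 = 1 + (-2)² - 2*1 = 1 + 4 - 2 = 3)
h = 3
(P + h)² = (14 + 3)² = 17² = 289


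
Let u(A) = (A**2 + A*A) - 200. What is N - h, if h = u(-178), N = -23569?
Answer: -86737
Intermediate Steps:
u(A) = -200 + 2*A**2 (u(A) = (A**2 + A**2) - 200 = 2*A**2 - 200 = -200 + 2*A**2)
h = 63168 (h = -200 + 2*(-178)**2 = -200 + 2*31684 = -200 + 63368 = 63168)
N - h = -23569 - 1*63168 = -23569 - 63168 = -86737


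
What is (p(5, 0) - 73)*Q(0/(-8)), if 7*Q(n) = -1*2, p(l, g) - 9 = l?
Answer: 118/7 ≈ 16.857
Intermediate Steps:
p(l, g) = 9 + l
Q(n) = -2/7 (Q(n) = (-1*2)/7 = (1/7)*(-2) = -2/7)
(p(5, 0) - 73)*Q(0/(-8)) = ((9 + 5) - 73)*(-2/7) = (14 - 73)*(-2/7) = -59*(-2/7) = 118/7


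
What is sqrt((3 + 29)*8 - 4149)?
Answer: I*sqrt(3893) ≈ 62.394*I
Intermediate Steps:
sqrt((3 + 29)*8 - 4149) = sqrt(32*8 - 4149) = sqrt(256 - 4149) = sqrt(-3893) = I*sqrt(3893)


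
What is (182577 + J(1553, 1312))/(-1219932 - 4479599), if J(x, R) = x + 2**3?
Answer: -184138/5699531 ≈ -0.032308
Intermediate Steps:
J(x, R) = 8 + x (J(x, R) = x + 8 = 8 + x)
(182577 + J(1553, 1312))/(-1219932 - 4479599) = (182577 + (8 + 1553))/(-1219932 - 4479599) = (182577 + 1561)/(-5699531) = 184138*(-1/5699531) = -184138/5699531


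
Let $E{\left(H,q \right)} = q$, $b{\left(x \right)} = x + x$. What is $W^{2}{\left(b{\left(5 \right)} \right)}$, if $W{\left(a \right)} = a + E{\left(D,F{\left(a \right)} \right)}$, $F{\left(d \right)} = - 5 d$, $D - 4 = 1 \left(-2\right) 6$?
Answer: $1600$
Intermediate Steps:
$D = -8$ ($D = 4 + 1 \left(-2\right) 6 = 4 - 12 = -8$)
$b{\left(x \right)} = 2 x$
$W{\left(a \right)} = - 4 a$ ($W{\left(a \right)} = a - 5 a = - 4 a$)
$W^{2}{\left(b{\left(5 \right)} \right)} = \left(- 4 \cdot 2 \cdot 5\right)^{2} = \left(\left(-4\right) 10\right)^{2} = \left(-40\right)^{2} = 1600$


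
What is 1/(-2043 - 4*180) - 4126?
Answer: -11400139/2763 ≈ -4126.0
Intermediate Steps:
1/(-2043 - 4*180) - 4126 = 1/(-2043 - 720) - 4126 = 1/(-2763) - 4126 = -1/2763 - 4126 = -11400139/2763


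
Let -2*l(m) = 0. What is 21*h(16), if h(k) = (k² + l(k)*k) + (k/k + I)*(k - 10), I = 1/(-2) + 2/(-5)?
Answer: 26943/5 ≈ 5388.6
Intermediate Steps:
l(m) = 0 (l(m) = -½*0 = 0)
I = -9/10 (I = 1*(-½) + 2*(-⅕) = -½ - ⅖ = -9/10 ≈ -0.90000)
h(k) = -1 + k² + k/10 (h(k) = (k² + 0*k) + (k/k - 9/10)*(k - 10) = (k² + 0) + (1 - 9/10)*(-10 + k) = k² + (-10 + k)/10 = k² + (-1 + k/10) = -1 + k² + k/10)
21*h(16) = 21*(-1 + 16² + (⅒)*16) = 21*(-1 + 256 + 8/5) = 21*(1283/5) = 26943/5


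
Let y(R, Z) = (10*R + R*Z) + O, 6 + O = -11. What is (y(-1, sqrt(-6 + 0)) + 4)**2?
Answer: (23 + I*sqrt(6))**2 ≈ 523.0 + 112.68*I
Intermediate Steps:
O = -17 (O = -6 - 11 = -17)
y(R, Z) = -17 + 10*R + R*Z (y(R, Z) = (10*R + R*Z) - 17 = -17 + 10*R + R*Z)
(y(-1, sqrt(-6 + 0)) + 4)**2 = ((-17 + 10*(-1) - sqrt(-6 + 0)) + 4)**2 = ((-17 - 10 - sqrt(-6)) + 4)**2 = ((-17 - 10 - I*sqrt(6)) + 4)**2 = ((-27 - I*sqrt(6)) + 4)**2 = (-23 - I*sqrt(6))**2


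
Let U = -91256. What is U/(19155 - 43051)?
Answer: 11407/2987 ≈ 3.8189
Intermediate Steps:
U/(19155 - 43051) = -91256/(19155 - 43051) = -91256/(-23896) = -91256*(-1/23896) = 11407/2987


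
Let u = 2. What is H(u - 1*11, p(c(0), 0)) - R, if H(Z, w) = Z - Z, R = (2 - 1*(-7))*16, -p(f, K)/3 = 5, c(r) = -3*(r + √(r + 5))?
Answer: -144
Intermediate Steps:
c(r) = -3*r - 3*√(5 + r) (c(r) = -3*(r + √(5 + r)) = -3*r - 3*√(5 + r))
p(f, K) = -15 (p(f, K) = -3*5 = -15)
R = 144 (R = (2 + 7)*16 = 9*16 = 144)
H(Z, w) = 0
H(u - 1*11, p(c(0), 0)) - R = 0 - 1*144 = 0 - 144 = -144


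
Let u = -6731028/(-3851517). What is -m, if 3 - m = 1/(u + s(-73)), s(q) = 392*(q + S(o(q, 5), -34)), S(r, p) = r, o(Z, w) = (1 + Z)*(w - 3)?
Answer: -327619994899/109206237020 ≈ -3.0000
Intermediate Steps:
u = 2243676/1283839 (u = -6731028*(-1/3851517) = 2243676/1283839 ≈ 1.7476)
o(Z, w) = (1 + Z)*(-3 + w)
s(q) = 784 + 1176*q (s(q) = 392*(q + (-3 + 5 - 3*q + q*5)) = 392*(q + (-3 + 5 - 3*q + 5*q)) = 392*(q + (2 + 2*q)) = 392*(2 + 3*q) = 784 + 1176*q)
m = 327619994899/109206237020 (m = 3 - 1/(2243676/1283839 + (784 + 1176*(-73))) = 3 - 1/(2243676/1283839 + (784 - 85848)) = 3 - 1/(2243676/1283839 - 85064) = 3 - 1/(-109206237020/1283839) = 3 - 1*(-1283839/109206237020) = 3 + 1283839/109206237020 = 327619994899/109206237020 ≈ 3.0000)
-m = -1*327619994899/109206237020 = -327619994899/109206237020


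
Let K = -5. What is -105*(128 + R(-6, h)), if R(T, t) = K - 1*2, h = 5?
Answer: -12705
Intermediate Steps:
R(T, t) = -7 (R(T, t) = -5 - 1*2 = -5 - 2 = -7)
-105*(128 + R(-6, h)) = -105*(128 - 7) = -105*121 = -12705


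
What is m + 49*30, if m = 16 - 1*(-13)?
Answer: 1499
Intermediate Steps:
m = 29 (m = 16 + 13 = 29)
m + 49*30 = 29 + 49*30 = 29 + 1470 = 1499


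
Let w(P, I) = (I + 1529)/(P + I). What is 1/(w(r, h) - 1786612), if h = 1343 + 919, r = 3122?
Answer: -5384/9619115217 ≈ -5.5972e-7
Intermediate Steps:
h = 2262
w(P, I) = (1529 + I)/(I + P)
1/(w(r, h) - 1786612) = 1/((1529 + 2262)/(2262 + 3122) - 1786612) = 1/(3791/5384 - 1786612) = 1/(-9619115217/5384) = -5384/9619115217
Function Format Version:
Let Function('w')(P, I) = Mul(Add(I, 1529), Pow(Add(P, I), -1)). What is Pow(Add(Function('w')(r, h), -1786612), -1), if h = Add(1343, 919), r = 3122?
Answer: Rational(-5384, 9619115217) ≈ -5.5972e-7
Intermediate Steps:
h = 2262
Function('w')(P, I) = Mul(Pow(Add(I, P), -1), Add(1529, I)) (Function('w')(P, I) = Mul(Add(1529, I), Pow(Add(I, P), -1)) = Mul(Pow(Add(I, P), -1), Add(1529, I)))
Pow(Add(Function('w')(r, h), -1786612), -1) = Pow(Add(Mul(Pow(Add(2262, 3122), -1), Add(1529, 2262)), -1786612), -1) = Pow(Add(Mul(Pow(5384, -1), 3791), -1786612), -1) = Pow(Add(Mul(Rational(1, 5384), 3791), -1786612), -1) = Pow(Add(Rational(3791, 5384), -1786612), -1) = Pow(Rational(-9619115217, 5384), -1) = Rational(-5384, 9619115217)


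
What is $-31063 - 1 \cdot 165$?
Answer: $-31228$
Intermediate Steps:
$-31063 - 1 \cdot 165 = -31063 - 165 = -31228$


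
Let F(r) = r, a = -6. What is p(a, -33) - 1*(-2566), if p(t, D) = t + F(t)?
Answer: 2554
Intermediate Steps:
p(t, D) = 2*t (p(t, D) = t + t = 2*t)
p(a, -33) - 1*(-2566) = 2*(-6) - 1*(-2566) = -12 + 2566 = 2554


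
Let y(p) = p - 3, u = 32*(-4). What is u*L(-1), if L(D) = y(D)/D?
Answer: -512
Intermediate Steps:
u = -128
y(p) = -3 + p
L(D) = (-3 + D)/D
u*L(-1) = -128*(-3 - 1)/(-1) = -(-128)*(-4) = -128*4 = -512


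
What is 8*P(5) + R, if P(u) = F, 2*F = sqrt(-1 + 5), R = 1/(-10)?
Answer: 79/10 ≈ 7.9000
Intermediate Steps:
R = -1/10 ≈ -0.10000
F = 1 (F = sqrt(-1 + 5)/2 = sqrt(4)/2 = (1/2)*2 = 1)
P(u) = 1
8*P(5) + R = 8*1 - 1/10 = 8 - 1/10 = 79/10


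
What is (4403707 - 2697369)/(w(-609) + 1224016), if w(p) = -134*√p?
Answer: 522146253352/374556525865 + 57162323*I*√609/374556525865 ≈ 1.394 + 0.0037662*I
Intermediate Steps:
(4403707 - 2697369)/(w(-609) + 1224016) = (4403707 - 2697369)/(-134*I*√609 + 1224016) = 1706338/(-134*I*√609 + 1224016) = 1706338/(1224016 - 134*I*√609)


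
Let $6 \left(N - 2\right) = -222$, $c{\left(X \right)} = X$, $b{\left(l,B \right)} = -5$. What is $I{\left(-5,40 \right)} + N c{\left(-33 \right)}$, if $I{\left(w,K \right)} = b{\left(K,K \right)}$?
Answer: $1150$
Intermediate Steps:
$I{\left(w,K \right)} = -5$
$N = -35$ ($N = 2 + \frac{1}{6} \left(-222\right) = 2 - 37 = -35$)
$I{\left(-5,40 \right)} + N c{\left(-33 \right)} = -5 - -1155 = -5 + 1155 = 1150$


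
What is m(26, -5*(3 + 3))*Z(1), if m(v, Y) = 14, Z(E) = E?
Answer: 14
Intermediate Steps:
m(26, -5*(3 + 3))*Z(1) = 14*1 = 14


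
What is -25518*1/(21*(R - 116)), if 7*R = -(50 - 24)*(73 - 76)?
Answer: 4253/367 ≈ 11.589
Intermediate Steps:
R = 78/7 (R = (-(50 - 24)*(73 - 76))/7 = (-26*(-3))/7 = (-1*(-78))/7 = (1/7)*78 = 78/7 ≈ 11.143)
-25518*1/(21*(R - 116)) = -25518*1/(21*(78/7 - 116)) = -25518/(21*(-734/7)) = -25518/(-2202) = -25518*(-1/2202) = 4253/367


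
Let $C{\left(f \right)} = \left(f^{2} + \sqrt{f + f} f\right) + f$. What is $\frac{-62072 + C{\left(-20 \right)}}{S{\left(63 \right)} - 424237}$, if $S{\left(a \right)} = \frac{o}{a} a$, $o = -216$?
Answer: $\frac{61692}{424453} + \frac{40 i \sqrt{10}}{424453} \approx 0.14534 + 0.00029801 i$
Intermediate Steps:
$S{\left(a \right)} = -216$ ($S{\left(a \right)} = - \frac{216}{a} a = -216$)
$C{\left(f \right)} = f + f^{2} + \sqrt{2} f^{\frac{3}{2}}$ ($C{\left(f \right)} = \left(f^{2} + \sqrt{2 f} f\right) + f = \left(f^{2} + \sqrt{2} \sqrt{f} f\right) + f = \left(f^{2} + \sqrt{2} f^{\frac{3}{2}}\right) + f = f + f^{2} + \sqrt{2} f^{\frac{3}{2}}$)
$\frac{-62072 + C{\left(-20 \right)}}{S{\left(63 \right)} - 424237} = \frac{-62072 + \left(-20 + \left(-20\right)^{2} + \sqrt{2} \left(-20\right)^{\frac{3}{2}}\right)}{-216 - 424237} = \frac{-62072 + \left(-20 + 400 + \sqrt{2} \left(- 40 i \sqrt{5}\right)\right)}{-424453} = \left(-62072 - \left(-380 + 40 i \sqrt{10}\right)\right) \left(- \frac{1}{424453}\right) = \left(-62072 + \left(380 - 40 i \sqrt{10}\right)\right) \left(- \frac{1}{424453}\right) = \left(-61692 - 40 i \sqrt{10}\right) \left(- \frac{1}{424453}\right) = \frac{61692}{424453} + \frac{40 i \sqrt{10}}{424453}$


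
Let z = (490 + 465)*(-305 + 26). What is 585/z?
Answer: -13/5921 ≈ -0.0021956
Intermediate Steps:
z = -266445 (z = 955*(-279) = -266445)
585/z = 585/(-266445) = 585*(-1/266445) = -13/5921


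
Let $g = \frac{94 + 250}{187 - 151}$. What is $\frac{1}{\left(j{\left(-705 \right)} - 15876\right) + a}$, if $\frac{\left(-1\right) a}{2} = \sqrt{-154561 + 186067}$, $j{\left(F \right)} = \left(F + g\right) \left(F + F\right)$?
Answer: $\frac{48777}{47055198046} + \frac{9 \sqrt{31506}}{4187912626094} \approx 1.037 \cdot 10^{-6}$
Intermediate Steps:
$g = \frac{86}{9}$ ($g = \frac{344}{36} = 344 \cdot \frac{1}{36} = \frac{86}{9} \approx 9.5556$)
$j{\left(F \right)} = 2 F \left(\frac{86}{9} + F\right)$ ($j{\left(F \right)} = \left(F + \frac{86}{9}\right) \left(F + F\right) = \left(\frac{86}{9} + F\right) 2 F = 2 F \left(\frac{86}{9} + F\right)$)
$a = - 2 \sqrt{31506}$ ($a = - 2 \sqrt{-154561 + 186067} = - 2 \sqrt{31506} \approx -355.0$)
$\frac{1}{\left(j{\left(-705 \right)} - 15876\right) + a} = \frac{1}{\left(\frac{2}{9} \left(-705\right) \left(86 + 9 \left(-705\right)\right) - 15876\right) - 2 \sqrt{31506}} = \frac{1}{\left(\frac{2}{9} \left(-705\right) \left(86 - 6345\right) - 15876\right) - 2 \sqrt{31506}} = \frac{1}{\left(\frac{2}{9} \left(-705\right) \left(-6259\right) - 15876\right) - 2 \sqrt{31506}} = \frac{1}{\left(\frac{2941730}{3} - 15876\right) - 2 \sqrt{31506}} = \frac{1}{\frac{2894102}{3} - 2 \sqrt{31506}}$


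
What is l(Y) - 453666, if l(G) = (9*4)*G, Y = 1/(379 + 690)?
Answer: -484968918/1069 ≈ -4.5367e+5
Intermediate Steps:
Y = 1/1069 ≈ 0.00093545
l(G) = 36*G
l(Y) - 453666 = 36*(1/1069) - 453666 = 36/1069 - 453666 = -484968918/1069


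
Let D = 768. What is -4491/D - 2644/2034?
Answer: -1860881/260352 ≈ -7.1476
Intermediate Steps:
-4491/D - 2644/2034 = -4491/768 - 2644/2034 = -4491*1/768 - 2644*1/2034 = -1497/256 - 1322/1017 = -1860881/260352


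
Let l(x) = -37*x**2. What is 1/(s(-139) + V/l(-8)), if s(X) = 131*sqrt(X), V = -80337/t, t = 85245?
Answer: 1801871074880/10799809835254388948441 - 593102852174950400*I*sqrt(139)/10799809835254388948441 ≈ 1.6684e-10 - 0.00064747*I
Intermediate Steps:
V = -26779/28415 (V = -80337/85245 = -80337*1/85245 = -26779/28415 ≈ -0.94242)
1/(s(-139) + V/l(-8)) = 1/(131*sqrt(-139) - 26779/(28415*((-37*(-8)**2)))) = 1/(131*(I*sqrt(139)) - 26779/(28415*((-37*64)))) = 1/(131*I*sqrt(139) - 26779/28415/(-2368)) = 1/(131*I*sqrt(139) - 26779/28415*(-1/2368)) = 1/(131*I*sqrt(139) + 26779/67286720) = 1/(26779/67286720 + 131*I*sqrt(139))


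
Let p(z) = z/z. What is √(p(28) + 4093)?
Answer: √4094 ≈ 63.984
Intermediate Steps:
p(z) = 1
√(p(28) + 4093) = √(1 + 4093) = √4094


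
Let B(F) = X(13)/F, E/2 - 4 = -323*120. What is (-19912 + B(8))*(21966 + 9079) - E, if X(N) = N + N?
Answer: -2471958527/4 ≈ -6.1799e+8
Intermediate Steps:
X(N) = 2*N
E = -77512 (E = 8 + 2*(-323*120) = 8 + 2*(-38760) = 8 - 77520 = -77512)
B(F) = 26/F (B(F) = (2*13)/F = 26/F)
(-19912 + B(8))*(21966 + 9079) - E = (-19912 + 26/8)*(21966 + 9079) - 1*(-77512) = (-19912 + 26*(⅛))*31045 + 77512 = (-19912 + 13/4)*31045 + 77512 = -79635/4*31045 + 77512 = -2472268575/4 + 77512 = -2471958527/4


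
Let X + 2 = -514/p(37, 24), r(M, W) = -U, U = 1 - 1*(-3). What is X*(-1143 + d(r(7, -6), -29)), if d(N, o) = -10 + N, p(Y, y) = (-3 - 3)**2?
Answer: 339001/18 ≈ 18833.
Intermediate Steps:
U = 4 (U = 1 + 3 = 4)
p(Y, y) = 36 (p(Y, y) = (-6)**2 = 36)
r(M, W) = -4 (r(M, W) = -1*4 = -4)
X = -293/18 (X = -2 - 514/36 = -2 - 514*1/36 = -2 - 257/18 = -293/18 ≈ -16.278)
X*(-1143 + d(r(7, -6), -29)) = -293*(-1143 + (-10 - 4))/18 = -293*(-1143 - 14)/18 = -293/18*(-1157) = 339001/18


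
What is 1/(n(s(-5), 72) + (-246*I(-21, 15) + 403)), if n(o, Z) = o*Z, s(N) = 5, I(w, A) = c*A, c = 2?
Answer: -1/6617 ≈ -0.00015113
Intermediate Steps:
I(w, A) = 2*A
n(o, Z) = Z*o
1/(n(s(-5), 72) + (-246*I(-21, 15) + 403)) = 1/(72*5 + (-492*15 + 403)) = 1/(360 + (-246*30 + 403)) = 1/(360 + (-7380 + 403)) = 1/(360 - 6977) = 1/(-6617) = -1/6617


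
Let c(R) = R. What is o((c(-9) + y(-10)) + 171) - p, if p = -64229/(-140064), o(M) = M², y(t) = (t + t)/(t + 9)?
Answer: 4639415707/140064 ≈ 33124.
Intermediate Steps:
y(t) = 2*t/(9 + t) (y(t) = (2*t)/(9 + t) = 2*t/(9 + t))
p = 64229/140064 (p = -64229*(-1/140064) = 64229/140064 ≈ 0.45857)
o((c(-9) + y(-10)) + 171) - p = ((-9 + 2*(-10)/(9 - 10)) + 171)² - 1*64229/140064 = ((-9 + 2*(-10)/(-1)) + 171)² - 64229/140064 = ((-9 + 2*(-10)*(-1)) + 171)² - 64229/140064 = ((-9 + 20) + 171)² - 64229/140064 = (11 + 171)² - 64229/140064 = 182² - 64229/140064 = 33124 - 64229/140064 = 4639415707/140064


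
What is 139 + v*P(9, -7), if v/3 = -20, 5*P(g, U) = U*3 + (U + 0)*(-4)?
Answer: 55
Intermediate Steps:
P(g, U) = -U/5 (P(g, U) = (U*3 + (U + 0)*(-4))/5 = (3*U + U*(-4))/5 = (3*U - 4*U)/5 = (-U)/5 = -U/5)
v = -60 (v = 3*(-20) = -60)
139 + v*P(9, -7) = 139 - (-12)*(-7) = 139 - 60*7/5 = 139 - 84 = 55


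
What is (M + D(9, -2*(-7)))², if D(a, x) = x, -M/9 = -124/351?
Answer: 448900/1521 ≈ 295.13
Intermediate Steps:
M = 124/39 (M = -(-1116)/351 = -9*(-124/351) = 124/39 ≈ 3.1795)
(M + D(9, -2*(-7)))² = (124/39 - 2*(-7))² = (124/39 + 14)² = (670/39)² = 448900/1521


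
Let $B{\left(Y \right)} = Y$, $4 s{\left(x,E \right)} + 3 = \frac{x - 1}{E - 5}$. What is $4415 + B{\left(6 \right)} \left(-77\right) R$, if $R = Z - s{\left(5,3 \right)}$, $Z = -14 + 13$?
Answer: $\frac{8599}{2} \approx 4299.5$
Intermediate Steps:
$s{\left(x,E \right)} = - \frac{3}{4} + \frac{-1 + x}{4 \left(-5 + E\right)}$ ($s{\left(x,E \right)} = - \frac{3}{4} + \frac{\left(x - 1\right) \frac{1}{E - 5}}{4} = - \frac{3}{4} + \frac{\left(-1 + x\right) \frac{1}{-5 + E}}{4} = - \frac{3}{4} + \frac{\frac{1}{-5 + E} \left(-1 + x\right)}{4} = - \frac{3}{4} + \frac{-1 + x}{4 \left(-5 + E\right)}$)
$Z = -1$
$R = \frac{1}{4}$ ($R = -1 - \frac{14 + 5 - 9}{4 \left(-5 + 3\right)} = -1 - \frac{14 + 5 - 9}{4 \left(-2\right)} = -1 - \frac{1}{4} \left(- \frac{1}{2}\right) 10 = -1 - - \frac{5}{4} = -1 + \frac{5}{4} = \frac{1}{4} \approx 0.25$)
$4415 + B{\left(6 \right)} \left(-77\right) R = 4415 + 6 \left(-77\right) \frac{1}{4} = 4415 - \frac{231}{2} = \frac{8599}{2}$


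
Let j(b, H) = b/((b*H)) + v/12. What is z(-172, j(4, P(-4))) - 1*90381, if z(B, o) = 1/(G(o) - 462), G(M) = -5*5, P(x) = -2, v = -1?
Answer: -44015548/487 ≈ -90381.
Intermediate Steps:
G(M) = -25
j(b, H) = -1/12 + 1/H (j(b, H) = b/((b*H)) - 1/12 = b/((H*b)) - 1*1/12 = b*(1/(H*b)) - 1/12 = 1/H - 1/12 = -1/12 + 1/H)
z(B, o) = -1/487 (z(B, o) = 1/(-25 - 462) = 1/(-487) = -1/487)
z(-172, j(4, P(-4))) - 1*90381 = -1/487 - 1*90381 = -1/487 - 90381 = -44015548/487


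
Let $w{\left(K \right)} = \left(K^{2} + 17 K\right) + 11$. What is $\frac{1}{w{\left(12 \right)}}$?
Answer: $\frac{1}{359} \approx 0.0027855$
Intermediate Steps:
$w{\left(K \right)} = 11 + K^{2} + 17 K$
$\frac{1}{w{\left(12 \right)}} = \frac{1}{11 + 12^{2} + 17 \cdot 12} = \frac{1}{11 + 144 + 204} = \frac{1}{359}$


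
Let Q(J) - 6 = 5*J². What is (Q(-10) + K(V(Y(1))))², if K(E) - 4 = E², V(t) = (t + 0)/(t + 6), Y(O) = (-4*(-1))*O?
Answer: 162664516/625 ≈ 2.6026e+5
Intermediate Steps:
Y(O) = 4*O
V(t) = t/(6 + t)
K(E) = 4 + E²
Q(J) = 6 + 5*J²
(Q(-10) + K(V(Y(1))))² = ((6 + 5*(-10)²) + (4 + ((4*1)/(6 + 4*1))²))² = ((6 + 5*100) + (4 + (4/(6 + 4))²))² = ((6 + 500) + (4 + (4/10)²))² = (506 + (4 + (4*(⅒))²))² = (506 + (4 + (⅖)²))² = (506 + (4 + 4/25))² = (506 + 104/25)² = (12754/25)² = 162664516/625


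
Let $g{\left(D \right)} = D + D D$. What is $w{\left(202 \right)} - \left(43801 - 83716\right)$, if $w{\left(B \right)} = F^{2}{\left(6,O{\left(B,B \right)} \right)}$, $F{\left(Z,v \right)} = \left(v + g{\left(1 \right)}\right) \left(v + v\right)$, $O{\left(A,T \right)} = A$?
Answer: $6792436971$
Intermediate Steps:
$g{\left(D \right)} = D + D^{2}$
$F{\left(Z,v \right)} = 2 v \left(2 + v\right)$ ($F{\left(Z,v \right)} = \left(v + 1 \left(1 + 1\right)\right) \left(v + v\right) = \left(v + 1 \cdot 2\right) 2 v = \left(v + 2\right) 2 v = \left(2 + v\right) 2 v = 2 v \left(2 + v\right)$)
$w{\left(B \right)} = 4 B^{2} \left(2 + B\right)^{2}$ ($w{\left(B \right)} = \left(2 B \left(2 + B\right)\right)^{2} = 4 B^{2} \left(2 + B\right)^{2}$)
$w{\left(202 \right)} - \left(43801 - 83716\right) = 4 \cdot 202^{2} \left(2 + 202\right)^{2} - \left(43801 - 83716\right) = 4 \cdot 40804 \cdot 204^{2} - \left(43801 - 83716\right) = 4 \cdot 40804 \cdot 41616 - -39915 = 6792397056 + 39915 = 6792436971$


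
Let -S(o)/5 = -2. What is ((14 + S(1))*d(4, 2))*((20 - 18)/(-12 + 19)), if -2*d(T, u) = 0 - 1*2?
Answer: 48/7 ≈ 6.8571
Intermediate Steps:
S(o) = 10 (S(o) = -5*(-2) = 10)
d(T, u) = 1 (d(T, u) = -(0 - 1*2)/2 = -(0 - 2)/2 = -½*(-2) = 1)
((14 + S(1))*d(4, 2))*((20 - 18)/(-12 + 19)) = ((14 + 10)*1)*((20 - 18)/(-12 + 19)) = (24*1)*(2/7) = 24*(2*(⅐)) = 24*(2/7) = 48/7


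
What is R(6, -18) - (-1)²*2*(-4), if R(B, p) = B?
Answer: 14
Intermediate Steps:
R(6, -18) - (-1)²*2*(-4) = 6 - (-1)²*2*(-4) = 6 - 1*2*(-4) = 6 - 2*(-4) = 6 - 1*(-8) = 6 + 8 = 14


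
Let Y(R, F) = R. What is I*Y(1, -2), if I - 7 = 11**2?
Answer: 128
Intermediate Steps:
I = 128 (I = 7 + 11**2 = 7 + 121 = 128)
I*Y(1, -2) = 128*1 = 128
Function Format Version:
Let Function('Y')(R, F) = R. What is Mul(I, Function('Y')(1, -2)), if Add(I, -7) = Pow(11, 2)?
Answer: 128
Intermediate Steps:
I = 128 (I = Add(7, Pow(11, 2)) = Add(7, 121) = 128)
Mul(I, Function('Y')(1, -2)) = Mul(128, 1) = 128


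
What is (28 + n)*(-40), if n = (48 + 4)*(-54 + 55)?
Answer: -3200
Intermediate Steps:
n = 52 (n = 52*1 = 52)
(28 + n)*(-40) = (28 + 52)*(-40) = 80*(-40) = -3200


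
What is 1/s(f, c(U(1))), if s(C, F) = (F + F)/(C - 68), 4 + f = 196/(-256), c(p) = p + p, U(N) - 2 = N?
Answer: -4657/768 ≈ -6.0638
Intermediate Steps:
U(N) = 2 + N
c(p) = 2*p
f = -305/64 (f = -4 + 196/(-256) = -4 + 196*(-1/256) = -4 - 49/64 = -305/64 ≈ -4.7656)
s(C, F) = 2*F/(-68 + C) (s(C, F) = (2*F)/(-68 + C) = 2*F/(-68 + C))
1/s(f, c(U(1))) = 1/(2*(2*(2 + 1))/(-68 - 305/64)) = 1/(2*(2*3)/(-4657/64)) = 1/(2*6*(-64/4657)) = 1/(-768/4657) = -4657/768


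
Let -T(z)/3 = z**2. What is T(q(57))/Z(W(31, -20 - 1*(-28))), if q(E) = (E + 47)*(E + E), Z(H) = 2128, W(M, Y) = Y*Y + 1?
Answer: -1387152/7 ≈ -1.9816e+5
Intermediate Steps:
W(M, Y) = 1 + Y**2 (W(M, Y) = Y**2 + 1 = 1 + Y**2)
q(E) = 2*E*(47 + E) (q(E) = (47 + E)*(2*E) = 2*E*(47 + E))
T(z) = -3*z**2
T(q(57))/Z(W(31, -20 - 1*(-28))) = -3*12996*(47 + 57)**2/2128 = -3*(2*57*104)**2*(1/2128) = -3*11856**2*(1/2128) = -3*140564736*(1/2128) = -421694208*1/2128 = -1387152/7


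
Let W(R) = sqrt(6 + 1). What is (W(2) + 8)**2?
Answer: (8 + sqrt(7))**2 ≈ 113.33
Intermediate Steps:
W(R) = sqrt(7)
(W(2) + 8)**2 = (sqrt(7) + 8)**2 = (8 + sqrt(7))**2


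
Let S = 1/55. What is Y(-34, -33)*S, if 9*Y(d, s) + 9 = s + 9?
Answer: -1/15 ≈ -0.066667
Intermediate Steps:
Y(d, s) = s/9 (Y(d, s) = -1 + (s + 9)/9 = -1 + (9 + s)/9 = -1 + (1 + s/9) = s/9)
S = 1/55 ≈ 0.018182
Y(-34, -33)*S = ((1/9)*(-33))*(1/55) = -11/3*1/55 = -1/15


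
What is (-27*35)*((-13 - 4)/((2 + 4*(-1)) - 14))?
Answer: -16065/16 ≈ -1004.1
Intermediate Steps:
(-27*35)*((-13 - 4)/((2 + 4*(-1)) - 14)) = -(-16065)/((2 - 4) - 14) = -(-16065)/(-2 - 14) = -(-16065)/(-16) = -(-16065)*(-1)/16 = -945*17/16 = -16065/16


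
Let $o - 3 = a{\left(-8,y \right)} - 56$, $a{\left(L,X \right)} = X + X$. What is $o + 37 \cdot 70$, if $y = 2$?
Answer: $2541$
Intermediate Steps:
$a{\left(L,X \right)} = 2 X$
$o = -49$ ($o = 3 + \left(2 \cdot 2 - 56\right) = 3 + \left(4 - 56\right) = 3 - 52 = -49$)
$o + 37 \cdot 70 = -49 + 37 \cdot 70 = -49 + 2590 = 2541$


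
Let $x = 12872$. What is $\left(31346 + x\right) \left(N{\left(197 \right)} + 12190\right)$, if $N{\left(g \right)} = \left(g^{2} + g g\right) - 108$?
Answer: $3966354600$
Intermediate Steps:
$N{\left(g \right)} = -108 + 2 g^{2}$ ($N{\left(g \right)} = \left(g^{2} + g^{2}\right) - 108 = 2 g^{2} - 108 = -108 + 2 g^{2}$)
$\left(31346 + x\right) \left(N{\left(197 \right)} + 12190\right) = \left(31346 + 12872\right) \left(\left(-108 + 2 \cdot 197^{2}\right) + 12190\right) = 44218 \left(\left(-108 + 2 \cdot 38809\right) + 12190\right) = 44218 \left(\left(-108 + 77618\right) + 12190\right) = 44218 \left(77510 + 12190\right) = 44218 \cdot 89700 = 3966354600$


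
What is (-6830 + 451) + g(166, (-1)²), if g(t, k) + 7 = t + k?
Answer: -6219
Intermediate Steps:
g(t, k) = -7 + k + t (g(t, k) = -7 + (t + k) = -7 + (k + t) = -7 + k + t)
(-6830 + 451) + g(166, (-1)²) = (-6830 + 451) + (-7 + (-1)² + 166) = -6379 + (-7 + 1 + 166) = -6379 + 160 = -6219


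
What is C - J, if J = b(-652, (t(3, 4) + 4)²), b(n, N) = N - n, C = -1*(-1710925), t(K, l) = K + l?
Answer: 1710152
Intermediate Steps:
C = 1710925
J = 773 (J = ((3 + 4) + 4)² - 1*(-652) = (7 + 4)² + 652 = 11² + 652 = 121 + 652 = 773)
C - J = 1710925 - 1*773 = 1710925 - 773 = 1710152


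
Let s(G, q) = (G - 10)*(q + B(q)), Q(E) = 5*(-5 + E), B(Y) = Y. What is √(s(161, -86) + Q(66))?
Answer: I*√25667 ≈ 160.21*I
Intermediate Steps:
Q(E) = -25 + 5*E
s(G, q) = 2*q*(-10 + G) (s(G, q) = (G - 10)*(q + q) = (-10 + G)*(2*q) = 2*q*(-10 + G))
√(s(161, -86) + Q(66)) = √(2*(-86)*(-10 + 161) + (-25 + 5*66)) = √(2*(-86)*151 + (-25 + 330)) = √(-25972 + 305) = √(-25667) = I*√25667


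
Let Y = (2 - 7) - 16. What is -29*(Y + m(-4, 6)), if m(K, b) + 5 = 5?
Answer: 609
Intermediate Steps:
Y = -21 (Y = -5 - 16 = -21)
m(K, b) = 0 (m(K, b) = -5 + 5 = 0)
-29*(Y + m(-4, 6)) = -29*(-21 + 0) = -29*(-21) = 609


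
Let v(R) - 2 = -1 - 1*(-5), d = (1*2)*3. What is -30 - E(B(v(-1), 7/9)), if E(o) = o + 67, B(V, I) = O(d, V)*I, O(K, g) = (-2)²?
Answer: -901/9 ≈ -100.11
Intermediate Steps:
d = 6 (d = 2*3 = 6)
O(K, g) = 4
v(R) = 6 (v(R) = 2 + (-1 - 1*(-5)) = 2 + (-1 + 5) = 2 + 4 = 6)
B(V, I) = 4*I
E(o) = 67 + o
-30 - E(B(v(-1), 7/9)) = -30 - (67 + 4*(7/9)) = -30 - (67 + 28/9) = -30 - 1*631/9 = -30 - 631/9 = -901/9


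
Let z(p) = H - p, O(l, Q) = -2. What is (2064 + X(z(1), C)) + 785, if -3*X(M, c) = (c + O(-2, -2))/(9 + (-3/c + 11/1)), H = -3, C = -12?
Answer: 692363/243 ≈ 2849.2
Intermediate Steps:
z(p) = -3 - p
X(M, c) = -(-2 + c)/(3*(20 - 3/c)) (X(M, c) = -(c - 2)/(3*(9 + (-3/c + 11/1))) = -(-2 + c)/(3*(9 + (-3/c + 11*1))) = -(-2 + c)/(3*(9 + (-3/c + 11))) = -(-2 + c)/(3*(9 + (11 - 3/c))) = -(-2 + c)/(3*(20 - 3/c)))
(2064 + X(z(1), C)) + 785 = (2064 + (⅓)*(-12)*(2 - 1*(-12))/(-3 + 20*(-12))) + 785 = (2064 + (⅓)*(-12)*(2 + 12)/(-3 - 240)) + 785 = (2064 + (⅓)*(-12)*14/(-243)) + 785 = (2064 + (⅓)*(-12)*(-1/243)*14) + 785 = (2064 + 56/243) + 785 = 501608/243 + 785 = 692363/243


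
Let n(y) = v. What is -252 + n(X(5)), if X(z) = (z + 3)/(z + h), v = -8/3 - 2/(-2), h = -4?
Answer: -761/3 ≈ -253.67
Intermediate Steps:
v = -5/3 (v = -8*⅓ - 2*(-½) = -8/3 + 1 = -5/3 ≈ -1.6667)
X(z) = (3 + z)/(-4 + z) (X(z) = (z + 3)/(z - 4) = (3 + z)/(-4 + z))
n(y) = -5/3
-252 + n(X(5)) = -252 - 5/3 = -761/3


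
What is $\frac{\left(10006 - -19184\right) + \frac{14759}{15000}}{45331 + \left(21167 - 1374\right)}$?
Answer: $\frac{437864759}{976860000} \approx 0.44824$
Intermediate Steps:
$\frac{\left(10006 - -19184\right) + \frac{14759}{15000}}{45331 + \left(21167 - 1374\right)} = \frac{\left(10006 + 19184\right) + 14759 \cdot \frac{1}{15000}}{45331 + \left(21167 - 1374\right)} = \frac{29190 + \frac{14759}{15000}}{45331 + 19793} = \frac{437864759}{15000 \cdot 65124} = \frac{437864759}{15000} \cdot \frac{1}{65124} = \frac{437864759}{976860000}$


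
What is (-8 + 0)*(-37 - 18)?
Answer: 440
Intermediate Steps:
(-8 + 0)*(-37 - 18) = -8*(-55) = 440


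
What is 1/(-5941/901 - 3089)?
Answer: -901/2789130 ≈ -0.00032304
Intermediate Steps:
1/(-5941/901 - 3089) = 1/(-2789130/901) = -901/2789130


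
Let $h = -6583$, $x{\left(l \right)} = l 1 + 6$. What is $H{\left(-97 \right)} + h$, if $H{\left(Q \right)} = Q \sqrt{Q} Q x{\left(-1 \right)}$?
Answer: $-6583 + 47045 i \sqrt{97} \approx -6583.0 + 4.6334 \cdot 10^{5} i$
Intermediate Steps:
$x{\left(l \right)} = 6 + l$ ($x{\left(l \right)} = l + 6 = 6 + l$)
$H{\left(Q \right)} = 5 Q^{\frac{5}{2}}$ ($H{\left(Q \right)} = Q \sqrt{Q} Q \left(6 - 1\right) = Q^{\frac{3}{2}} Q 5 = Q^{\frac{5}{2}} \cdot 5 = 5 Q^{\frac{5}{2}}$)
$H{\left(-97 \right)} + h = 5 \left(-97\right)^{\frac{5}{2}} - 6583 = 5 \cdot 9409 i \sqrt{97} - 6583 = 47045 i \sqrt{97} - 6583 = -6583 + 47045 i \sqrt{97}$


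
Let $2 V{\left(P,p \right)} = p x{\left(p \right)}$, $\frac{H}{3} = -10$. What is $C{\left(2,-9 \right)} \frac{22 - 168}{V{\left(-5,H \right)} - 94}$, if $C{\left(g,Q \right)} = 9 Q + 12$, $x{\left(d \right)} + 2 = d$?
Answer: $\frac{5037}{193} \approx 26.098$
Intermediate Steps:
$H = -30$ ($H = 3 \left(-10\right) = -30$)
$x{\left(d \right)} = -2 + d$
$V{\left(P,p \right)} = \frac{p \left(-2 + p\right)}{2}$
$C{\left(g,Q \right)} = 12 + 9 Q$
$C{\left(2,-9 \right)} \frac{22 - 168}{V{\left(-5,H \right)} - 94} = \left(12 + 9 \left(-9\right)\right) \frac{22 - 168}{\frac{1}{2} \left(-30\right) \left(-2 - 30\right) - 94} = \left(12 - 81\right) \left(- \frac{146}{\frac{1}{2} \left(-30\right) \left(-32\right) - 94}\right) = - 69 \left(- \frac{146}{480 - 94}\right) = - 69 \left(- \frac{146}{386}\right) = - 69 \left(\left(-146\right) \frac{1}{386}\right) = \left(-69\right) \left(- \frac{73}{193}\right) = \frac{5037}{193}$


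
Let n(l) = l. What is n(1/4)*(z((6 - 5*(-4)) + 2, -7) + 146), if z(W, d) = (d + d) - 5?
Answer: 127/4 ≈ 31.750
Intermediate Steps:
z(W, d) = -5 + 2*d (z(W, d) = 2*d - 5 = -5 + 2*d)
n(1/4)*(z((6 - 5*(-4)) + 2, -7) + 146) = ((-5 + 2*(-7)) + 146)/4 = ((-5 - 14) + 146)/4 = (-19 + 146)/4 = (1/4)*127 = 127/4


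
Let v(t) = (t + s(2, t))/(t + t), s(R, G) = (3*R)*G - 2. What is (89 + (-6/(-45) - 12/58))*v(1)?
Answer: 38683/174 ≈ 222.32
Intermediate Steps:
s(R, G) = -2 + 3*G*R (s(R, G) = 3*G*R - 2 = -2 + 3*G*R)
v(t) = (-2 + 7*t)/(2*t) (v(t) = (t + (-2 + 3*t*2))/(t + t) = (t + (-2 + 6*t))/((2*t)) = (-2 + 7*t)*(1/(2*t)) = (-2 + 7*t)/(2*t))
(89 + (-6/(-45) - 12/58))*v(1) = (89 + (-6/(-45) - 12/58))*(7/2 - 1/1) = (89 + (-6*(-1/45) - 12*1/58))*(7/2 - 1*1) = (89 + (2/15 - 6/29))*(7/2 - 1) = (89 - 32/435)*(5/2) = (38683/435)*(5/2) = 38683/174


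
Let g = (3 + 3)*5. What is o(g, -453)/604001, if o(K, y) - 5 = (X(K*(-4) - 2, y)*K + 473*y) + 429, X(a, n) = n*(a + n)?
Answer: 7600415/604001 ≈ 12.583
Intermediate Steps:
g = 30 (g = 6*5 = 30)
o(K, y) = 434 + 473*y + K*y*(-2 + y - 4*K) (o(K, y) = 5 + (((y*((K*(-4) - 2) + y))*K + 473*y) + 429) = 5 + (((y*((-4*K - 2) + y))*K + 473*y) + 429) = 5 + (((y*((-2 - 4*K) + y))*K + 473*y) + 429) = 5 + (((y*(-2 + y - 4*K))*K + 473*y) + 429) = 5 + ((K*y*(-2 + y - 4*K) + 473*y) + 429) = 5 + ((473*y + K*y*(-2 + y - 4*K)) + 429) = 5 + (429 + 473*y + K*y*(-2 + y - 4*K)) = 434 + 473*y + K*y*(-2 + y - 4*K))
o(g, -453)/604001 = (434 + 473*(-453) - 1*30*(-453)*(2 - 1*(-453) + 4*30))/604001 = (434 - 214269 - 1*30*(-453)*(2 + 453 + 120))*(1/604001) = (434 - 214269 - 1*30*(-453)*575)*(1/604001) = (434 - 214269 + 7814250)*(1/604001) = 7600415*(1/604001) = 7600415/604001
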